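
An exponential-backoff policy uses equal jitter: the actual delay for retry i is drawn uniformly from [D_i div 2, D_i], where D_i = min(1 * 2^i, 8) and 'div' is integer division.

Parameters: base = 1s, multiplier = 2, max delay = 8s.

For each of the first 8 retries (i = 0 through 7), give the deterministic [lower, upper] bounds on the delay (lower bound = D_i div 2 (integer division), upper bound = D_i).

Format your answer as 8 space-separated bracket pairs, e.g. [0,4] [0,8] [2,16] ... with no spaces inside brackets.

Answer: [0,1] [1,2] [2,4] [4,8] [4,8] [4,8] [4,8] [4,8]

Derivation:
Computing bounds per retry:
  i=0: D_i=min(1*2^0,8)=1, bounds=[0,1]
  i=1: D_i=min(1*2^1,8)=2, bounds=[1,2]
  i=2: D_i=min(1*2^2,8)=4, bounds=[2,4]
  i=3: D_i=min(1*2^3,8)=8, bounds=[4,8]
  i=4: D_i=min(1*2^4,8)=8, bounds=[4,8]
  i=5: D_i=min(1*2^5,8)=8, bounds=[4,8]
  i=6: D_i=min(1*2^6,8)=8, bounds=[4,8]
  i=7: D_i=min(1*2^7,8)=8, bounds=[4,8]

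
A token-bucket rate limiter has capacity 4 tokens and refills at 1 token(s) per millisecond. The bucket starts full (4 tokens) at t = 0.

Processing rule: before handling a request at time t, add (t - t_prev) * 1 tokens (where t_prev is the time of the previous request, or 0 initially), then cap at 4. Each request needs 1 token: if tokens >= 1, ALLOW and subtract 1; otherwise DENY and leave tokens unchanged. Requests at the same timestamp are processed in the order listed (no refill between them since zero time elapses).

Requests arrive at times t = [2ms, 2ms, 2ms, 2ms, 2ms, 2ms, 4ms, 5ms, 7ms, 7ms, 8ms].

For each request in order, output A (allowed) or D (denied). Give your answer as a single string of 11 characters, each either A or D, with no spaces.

Simulating step by step:
  req#1 t=2ms: ALLOW
  req#2 t=2ms: ALLOW
  req#3 t=2ms: ALLOW
  req#4 t=2ms: ALLOW
  req#5 t=2ms: DENY
  req#6 t=2ms: DENY
  req#7 t=4ms: ALLOW
  req#8 t=5ms: ALLOW
  req#9 t=7ms: ALLOW
  req#10 t=7ms: ALLOW
  req#11 t=8ms: ALLOW

Answer: AAAADDAAAAA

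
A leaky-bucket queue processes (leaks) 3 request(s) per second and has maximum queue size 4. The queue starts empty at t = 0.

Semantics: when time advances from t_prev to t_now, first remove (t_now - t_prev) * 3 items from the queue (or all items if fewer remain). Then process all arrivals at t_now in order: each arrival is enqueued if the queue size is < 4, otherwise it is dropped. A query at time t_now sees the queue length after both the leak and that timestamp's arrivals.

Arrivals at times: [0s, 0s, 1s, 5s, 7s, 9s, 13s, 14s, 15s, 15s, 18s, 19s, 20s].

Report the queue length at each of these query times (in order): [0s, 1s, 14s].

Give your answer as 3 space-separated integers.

Answer: 2 1 1

Derivation:
Queue lengths at query times:
  query t=0s: backlog = 2
  query t=1s: backlog = 1
  query t=14s: backlog = 1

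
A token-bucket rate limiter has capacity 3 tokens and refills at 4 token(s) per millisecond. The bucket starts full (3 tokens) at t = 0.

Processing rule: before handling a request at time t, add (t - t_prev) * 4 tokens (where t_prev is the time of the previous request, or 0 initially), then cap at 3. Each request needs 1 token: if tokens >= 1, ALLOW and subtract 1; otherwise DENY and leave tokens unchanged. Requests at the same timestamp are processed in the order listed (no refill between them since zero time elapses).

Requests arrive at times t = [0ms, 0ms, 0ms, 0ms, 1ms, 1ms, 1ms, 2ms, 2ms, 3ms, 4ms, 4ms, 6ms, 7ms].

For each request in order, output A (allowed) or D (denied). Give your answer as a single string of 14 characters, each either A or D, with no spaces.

Answer: AAADAAAAAAAAAA

Derivation:
Simulating step by step:
  req#1 t=0ms: ALLOW
  req#2 t=0ms: ALLOW
  req#3 t=0ms: ALLOW
  req#4 t=0ms: DENY
  req#5 t=1ms: ALLOW
  req#6 t=1ms: ALLOW
  req#7 t=1ms: ALLOW
  req#8 t=2ms: ALLOW
  req#9 t=2ms: ALLOW
  req#10 t=3ms: ALLOW
  req#11 t=4ms: ALLOW
  req#12 t=4ms: ALLOW
  req#13 t=6ms: ALLOW
  req#14 t=7ms: ALLOW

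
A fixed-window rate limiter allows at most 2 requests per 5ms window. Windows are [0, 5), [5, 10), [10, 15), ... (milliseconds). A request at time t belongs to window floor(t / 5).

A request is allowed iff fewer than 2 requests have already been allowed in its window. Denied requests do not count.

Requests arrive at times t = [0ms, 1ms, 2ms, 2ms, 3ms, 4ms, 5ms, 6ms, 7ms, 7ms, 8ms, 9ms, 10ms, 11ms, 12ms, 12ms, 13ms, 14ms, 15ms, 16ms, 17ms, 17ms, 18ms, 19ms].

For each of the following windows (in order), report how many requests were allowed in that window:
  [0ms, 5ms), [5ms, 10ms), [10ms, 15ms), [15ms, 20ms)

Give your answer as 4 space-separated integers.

Answer: 2 2 2 2

Derivation:
Processing requests:
  req#1 t=0ms (window 0): ALLOW
  req#2 t=1ms (window 0): ALLOW
  req#3 t=2ms (window 0): DENY
  req#4 t=2ms (window 0): DENY
  req#5 t=3ms (window 0): DENY
  req#6 t=4ms (window 0): DENY
  req#7 t=5ms (window 1): ALLOW
  req#8 t=6ms (window 1): ALLOW
  req#9 t=7ms (window 1): DENY
  req#10 t=7ms (window 1): DENY
  req#11 t=8ms (window 1): DENY
  req#12 t=9ms (window 1): DENY
  req#13 t=10ms (window 2): ALLOW
  req#14 t=11ms (window 2): ALLOW
  req#15 t=12ms (window 2): DENY
  req#16 t=12ms (window 2): DENY
  req#17 t=13ms (window 2): DENY
  req#18 t=14ms (window 2): DENY
  req#19 t=15ms (window 3): ALLOW
  req#20 t=16ms (window 3): ALLOW
  req#21 t=17ms (window 3): DENY
  req#22 t=17ms (window 3): DENY
  req#23 t=18ms (window 3): DENY
  req#24 t=19ms (window 3): DENY

Allowed counts by window: 2 2 2 2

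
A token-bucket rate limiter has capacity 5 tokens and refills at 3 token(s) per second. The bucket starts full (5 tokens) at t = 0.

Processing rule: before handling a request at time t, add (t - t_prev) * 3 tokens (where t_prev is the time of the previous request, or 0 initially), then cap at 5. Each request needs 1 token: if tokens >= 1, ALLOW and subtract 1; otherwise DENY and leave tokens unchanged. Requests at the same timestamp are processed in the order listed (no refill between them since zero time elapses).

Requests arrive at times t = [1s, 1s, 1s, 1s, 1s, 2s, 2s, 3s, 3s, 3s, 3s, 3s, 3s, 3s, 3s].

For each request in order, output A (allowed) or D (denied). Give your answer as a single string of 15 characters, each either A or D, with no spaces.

Answer: AAAAAAAAAAADDDD

Derivation:
Simulating step by step:
  req#1 t=1s: ALLOW
  req#2 t=1s: ALLOW
  req#3 t=1s: ALLOW
  req#4 t=1s: ALLOW
  req#5 t=1s: ALLOW
  req#6 t=2s: ALLOW
  req#7 t=2s: ALLOW
  req#8 t=3s: ALLOW
  req#9 t=3s: ALLOW
  req#10 t=3s: ALLOW
  req#11 t=3s: ALLOW
  req#12 t=3s: DENY
  req#13 t=3s: DENY
  req#14 t=3s: DENY
  req#15 t=3s: DENY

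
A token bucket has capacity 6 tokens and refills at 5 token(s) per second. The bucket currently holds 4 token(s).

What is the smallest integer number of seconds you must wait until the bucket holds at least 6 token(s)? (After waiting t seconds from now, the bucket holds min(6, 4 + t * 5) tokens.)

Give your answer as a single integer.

Need 4 + t * 5 >= 6, so t >= 2/5.
Smallest integer t = ceil(2/5) = 1.

Answer: 1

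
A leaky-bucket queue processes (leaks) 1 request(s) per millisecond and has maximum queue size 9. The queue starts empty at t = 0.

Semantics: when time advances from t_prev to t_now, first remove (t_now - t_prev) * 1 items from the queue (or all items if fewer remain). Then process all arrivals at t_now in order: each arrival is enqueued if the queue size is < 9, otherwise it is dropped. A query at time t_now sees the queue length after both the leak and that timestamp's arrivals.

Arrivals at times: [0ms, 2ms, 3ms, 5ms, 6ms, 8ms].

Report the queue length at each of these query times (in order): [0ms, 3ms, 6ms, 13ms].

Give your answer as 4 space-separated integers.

Answer: 1 1 1 0

Derivation:
Queue lengths at query times:
  query t=0ms: backlog = 1
  query t=3ms: backlog = 1
  query t=6ms: backlog = 1
  query t=13ms: backlog = 0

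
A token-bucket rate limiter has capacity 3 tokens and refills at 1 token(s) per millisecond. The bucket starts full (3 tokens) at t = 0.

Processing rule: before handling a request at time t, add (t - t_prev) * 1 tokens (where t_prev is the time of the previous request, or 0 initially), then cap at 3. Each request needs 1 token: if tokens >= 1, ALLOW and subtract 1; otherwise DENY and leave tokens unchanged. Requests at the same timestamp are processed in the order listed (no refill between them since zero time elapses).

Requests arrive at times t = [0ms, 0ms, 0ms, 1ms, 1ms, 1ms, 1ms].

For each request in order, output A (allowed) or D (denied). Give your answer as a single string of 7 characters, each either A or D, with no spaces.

Answer: AAAADDD

Derivation:
Simulating step by step:
  req#1 t=0ms: ALLOW
  req#2 t=0ms: ALLOW
  req#3 t=0ms: ALLOW
  req#4 t=1ms: ALLOW
  req#5 t=1ms: DENY
  req#6 t=1ms: DENY
  req#7 t=1ms: DENY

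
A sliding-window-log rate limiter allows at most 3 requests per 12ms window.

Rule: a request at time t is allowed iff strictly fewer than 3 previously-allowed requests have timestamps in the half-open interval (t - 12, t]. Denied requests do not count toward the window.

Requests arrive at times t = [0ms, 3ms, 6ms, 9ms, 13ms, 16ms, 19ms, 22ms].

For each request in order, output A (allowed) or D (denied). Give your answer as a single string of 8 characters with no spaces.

Answer: AAADAAAD

Derivation:
Tracking allowed requests in the window:
  req#1 t=0ms: ALLOW
  req#2 t=3ms: ALLOW
  req#3 t=6ms: ALLOW
  req#4 t=9ms: DENY
  req#5 t=13ms: ALLOW
  req#6 t=16ms: ALLOW
  req#7 t=19ms: ALLOW
  req#8 t=22ms: DENY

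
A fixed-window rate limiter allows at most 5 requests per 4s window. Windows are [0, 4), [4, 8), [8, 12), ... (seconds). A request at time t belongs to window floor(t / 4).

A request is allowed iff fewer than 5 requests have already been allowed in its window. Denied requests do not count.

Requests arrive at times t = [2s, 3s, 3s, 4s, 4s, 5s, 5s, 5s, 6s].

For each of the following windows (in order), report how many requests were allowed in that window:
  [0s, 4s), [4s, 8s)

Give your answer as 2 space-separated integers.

Answer: 3 5

Derivation:
Processing requests:
  req#1 t=2s (window 0): ALLOW
  req#2 t=3s (window 0): ALLOW
  req#3 t=3s (window 0): ALLOW
  req#4 t=4s (window 1): ALLOW
  req#5 t=4s (window 1): ALLOW
  req#6 t=5s (window 1): ALLOW
  req#7 t=5s (window 1): ALLOW
  req#8 t=5s (window 1): ALLOW
  req#9 t=6s (window 1): DENY

Allowed counts by window: 3 5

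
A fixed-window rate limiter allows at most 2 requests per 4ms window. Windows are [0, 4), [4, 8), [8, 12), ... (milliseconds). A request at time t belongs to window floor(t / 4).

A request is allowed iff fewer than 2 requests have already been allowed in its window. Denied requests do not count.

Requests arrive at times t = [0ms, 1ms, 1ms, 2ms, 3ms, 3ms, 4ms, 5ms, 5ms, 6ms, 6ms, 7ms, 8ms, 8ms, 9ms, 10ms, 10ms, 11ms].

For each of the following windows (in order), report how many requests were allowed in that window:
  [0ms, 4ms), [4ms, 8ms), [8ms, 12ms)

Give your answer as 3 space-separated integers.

Processing requests:
  req#1 t=0ms (window 0): ALLOW
  req#2 t=1ms (window 0): ALLOW
  req#3 t=1ms (window 0): DENY
  req#4 t=2ms (window 0): DENY
  req#5 t=3ms (window 0): DENY
  req#6 t=3ms (window 0): DENY
  req#7 t=4ms (window 1): ALLOW
  req#8 t=5ms (window 1): ALLOW
  req#9 t=5ms (window 1): DENY
  req#10 t=6ms (window 1): DENY
  req#11 t=6ms (window 1): DENY
  req#12 t=7ms (window 1): DENY
  req#13 t=8ms (window 2): ALLOW
  req#14 t=8ms (window 2): ALLOW
  req#15 t=9ms (window 2): DENY
  req#16 t=10ms (window 2): DENY
  req#17 t=10ms (window 2): DENY
  req#18 t=11ms (window 2): DENY

Allowed counts by window: 2 2 2

Answer: 2 2 2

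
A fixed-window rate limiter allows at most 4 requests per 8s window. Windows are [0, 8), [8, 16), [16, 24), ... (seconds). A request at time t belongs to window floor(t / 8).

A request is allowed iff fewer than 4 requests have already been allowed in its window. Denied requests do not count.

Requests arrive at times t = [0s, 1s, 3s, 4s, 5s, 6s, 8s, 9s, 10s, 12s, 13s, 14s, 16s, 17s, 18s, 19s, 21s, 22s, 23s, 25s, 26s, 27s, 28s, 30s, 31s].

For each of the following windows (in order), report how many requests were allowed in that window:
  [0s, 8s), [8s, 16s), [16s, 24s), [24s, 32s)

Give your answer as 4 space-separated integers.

Processing requests:
  req#1 t=0s (window 0): ALLOW
  req#2 t=1s (window 0): ALLOW
  req#3 t=3s (window 0): ALLOW
  req#4 t=4s (window 0): ALLOW
  req#5 t=5s (window 0): DENY
  req#6 t=6s (window 0): DENY
  req#7 t=8s (window 1): ALLOW
  req#8 t=9s (window 1): ALLOW
  req#9 t=10s (window 1): ALLOW
  req#10 t=12s (window 1): ALLOW
  req#11 t=13s (window 1): DENY
  req#12 t=14s (window 1): DENY
  req#13 t=16s (window 2): ALLOW
  req#14 t=17s (window 2): ALLOW
  req#15 t=18s (window 2): ALLOW
  req#16 t=19s (window 2): ALLOW
  req#17 t=21s (window 2): DENY
  req#18 t=22s (window 2): DENY
  req#19 t=23s (window 2): DENY
  req#20 t=25s (window 3): ALLOW
  req#21 t=26s (window 3): ALLOW
  req#22 t=27s (window 3): ALLOW
  req#23 t=28s (window 3): ALLOW
  req#24 t=30s (window 3): DENY
  req#25 t=31s (window 3): DENY

Allowed counts by window: 4 4 4 4

Answer: 4 4 4 4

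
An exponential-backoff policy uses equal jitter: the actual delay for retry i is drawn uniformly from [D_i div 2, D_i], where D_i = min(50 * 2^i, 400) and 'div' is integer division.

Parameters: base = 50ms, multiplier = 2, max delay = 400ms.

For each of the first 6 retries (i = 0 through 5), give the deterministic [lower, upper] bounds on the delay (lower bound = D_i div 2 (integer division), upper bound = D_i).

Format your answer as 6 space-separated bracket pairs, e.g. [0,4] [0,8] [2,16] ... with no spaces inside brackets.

Computing bounds per retry:
  i=0: D_i=min(50*2^0,400)=50, bounds=[25,50]
  i=1: D_i=min(50*2^1,400)=100, bounds=[50,100]
  i=2: D_i=min(50*2^2,400)=200, bounds=[100,200]
  i=3: D_i=min(50*2^3,400)=400, bounds=[200,400]
  i=4: D_i=min(50*2^4,400)=400, bounds=[200,400]
  i=5: D_i=min(50*2^5,400)=400, bounds=[200,400]

Answer: [25,50] [50,100] [100,200] [200,400] [200,400] [200,400]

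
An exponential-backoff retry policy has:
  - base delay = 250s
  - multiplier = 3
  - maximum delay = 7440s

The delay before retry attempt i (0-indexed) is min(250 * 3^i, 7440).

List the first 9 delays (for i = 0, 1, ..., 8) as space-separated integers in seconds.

Answer: 250 750 2250 6750 7440 7440 7440 7440 7440

Derivation:
Computing each delay:
  i=0: min(250*3^0, 7440) = 250
  i=1: min(250*3^1, 7440) = 750
  i=2: min(250*3^2, 7440) = 2250
  i=3: min(250*3^3, 7440) = 6750
  i=4: min(250*3^4, 7440) = 7440
  i=5: min(250*3^5, 7440) = 7440
  i=6: min(250*3^6, 7440) = 7440
  i=7: min(250*3^7, 7440) = 7440
  i=8: min(250*3^8, 7440) = 7440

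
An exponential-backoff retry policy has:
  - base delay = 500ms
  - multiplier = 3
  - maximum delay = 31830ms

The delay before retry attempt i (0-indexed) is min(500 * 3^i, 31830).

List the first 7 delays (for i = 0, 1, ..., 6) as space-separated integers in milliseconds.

Computing each delay:
  i=0: min(500*3^0, 31830) = 500
  i=1: min(500*3^1, 31830) = 1500
  i=2: min(500*3^2, 31830) = 4500
  i=3: min(500*3^3, 31830) = 13500
  i=4: min(500*3^4, 31830) = 31830
  i=5: min(500*3^5, 31830) = 31830
  i=6: min(500*3^6, 31830) = 31830

Answer: 500 1500 4500 13500 31830 31830 31830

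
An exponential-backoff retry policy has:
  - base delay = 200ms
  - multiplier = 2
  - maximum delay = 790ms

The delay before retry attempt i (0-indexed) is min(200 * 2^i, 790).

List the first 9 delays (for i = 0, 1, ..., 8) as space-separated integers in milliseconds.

Answer: 200 400 790 790 790 790 790 790 790

Derivation:
Computing each delay:
  i=0: min(200*2^0, 790) = 200
  i=1: min(200*2^1, 790) = 400
  i=2: min(200*2^2, 790) = 790
  i=3: min(200*2^3, 790) = 790
  i=4: min(200*2^4, 790) = 790
  i=5: min(200*2^5, 790) = 790
  i=6: min(200*2^6, 790) = 790
  i=7: min(200*2^7, 790) = 790
  i=8: min(200*2^8, 790) = 790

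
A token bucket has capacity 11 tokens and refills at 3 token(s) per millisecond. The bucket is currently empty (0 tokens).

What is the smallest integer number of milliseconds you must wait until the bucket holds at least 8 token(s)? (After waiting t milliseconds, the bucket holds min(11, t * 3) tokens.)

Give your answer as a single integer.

Answer: 3

Derivation:
Need t * 3 >= 8, so t >= 8/3.
Smallest integer t = ceil(8/3) = 3.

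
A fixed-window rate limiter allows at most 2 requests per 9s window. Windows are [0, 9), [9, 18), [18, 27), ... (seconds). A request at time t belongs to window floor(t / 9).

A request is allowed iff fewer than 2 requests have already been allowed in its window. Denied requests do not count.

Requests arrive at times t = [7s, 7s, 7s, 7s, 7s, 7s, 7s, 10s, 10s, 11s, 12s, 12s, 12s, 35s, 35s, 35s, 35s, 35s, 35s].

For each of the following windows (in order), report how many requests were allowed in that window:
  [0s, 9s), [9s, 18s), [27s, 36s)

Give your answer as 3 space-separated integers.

Answer: 2 2 2

Derivation:
Processing requests:
  req#1 t=7s (window 0): ALLOW
  req#2 t=7s (window 0): ALLOW
  req#3 t=7s (window 0): DENY
  req#4 t=7s (window 0): DENY
  req#5 t=7s (window 0): DENY
  req#6 t=7s (window 0): DENY
  req#7 t=7s (window 0): DENY
  req#8 t=10s (window 1): ALLOW
  req#9 t=10s (window 1): ALLOW
  req#10 t=11s (window 1): DENY
  req#11 t=12s (window 1): DENY
  req#12 t=12s (window 1): DENY
  req#13 t=12s (window 1): DENY
  req#14 t=35s (window 3): ALLOW
  req#15 t=35s (window 3): ALLOW
  req#16 t=35s (window 3): DENY
  req#17 t=35s (window 3): DENY
  req#18 t=35s (window 3): DENY
  req#19 t=35s (window 3): DENY

Allowed counts by window: 2 2 2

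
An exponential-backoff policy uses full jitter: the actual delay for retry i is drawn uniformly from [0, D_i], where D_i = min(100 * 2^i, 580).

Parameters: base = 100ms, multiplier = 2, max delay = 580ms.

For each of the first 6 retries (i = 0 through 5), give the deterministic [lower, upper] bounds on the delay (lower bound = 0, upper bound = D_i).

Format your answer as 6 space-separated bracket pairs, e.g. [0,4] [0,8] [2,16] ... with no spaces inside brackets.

Computing bounds per retry:
  i=0: D_i=min(100*2^0,580)=100, bounds=[0,100]
  i=1: D_i=min(100*2^1,580)=200, bounds=[0,200]
  i=2: D_i=min(100*2^2,580)=400, bounds=[0,400]
  i=3: D_i=min(100*2^3,580)=580, bounds=[0,580]
  i=4: D_i=min(100*2^4,580)=580, bounds=[0,580]
  i=5: D_i=min(100*2^5,580)=580, bounds=[0,580]

Answer: [0,100] [0,200] [0,400] [0,580] [0,580] [0,580]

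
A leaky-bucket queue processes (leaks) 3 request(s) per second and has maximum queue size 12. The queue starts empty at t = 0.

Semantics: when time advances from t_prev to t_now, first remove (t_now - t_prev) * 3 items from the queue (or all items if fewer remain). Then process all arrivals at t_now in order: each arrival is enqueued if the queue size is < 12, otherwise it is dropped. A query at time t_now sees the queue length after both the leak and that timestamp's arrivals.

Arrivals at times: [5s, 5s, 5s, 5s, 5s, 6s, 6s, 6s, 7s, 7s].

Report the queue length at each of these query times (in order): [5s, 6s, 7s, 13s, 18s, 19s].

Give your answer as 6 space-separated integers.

Answer: 5 5 4 0 0 0

Derivation:
Queue lengths at query times:
  query t=5s: backlog = 5
  query t=6s: backlog = 5
  query t=7s: backlog = 4
  query t=13s: backlog = 0
  query t=18s: backlog = 0
  query t=19s: backlog = 0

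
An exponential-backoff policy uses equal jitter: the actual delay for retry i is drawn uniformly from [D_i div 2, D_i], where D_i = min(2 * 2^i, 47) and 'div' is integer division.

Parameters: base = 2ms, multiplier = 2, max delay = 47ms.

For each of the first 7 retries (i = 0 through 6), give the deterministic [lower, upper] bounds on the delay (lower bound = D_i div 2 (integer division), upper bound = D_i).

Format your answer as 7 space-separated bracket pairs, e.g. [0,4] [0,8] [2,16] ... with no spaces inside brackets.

Answer: [1,2] [2,4] [4,8] [8,16] [16,32] [23,47] [23,47]

Derivation:
Computing bounds per retry:
  i=0: D_i=min(2*2^0,47)=2, bounds=[1,2]
  i=1: D_i=min(2*2^1,47)=4, bounds=[2,4]
  i=2: D_i=min(2*2^2,47)=8, bounds=[4,8]
  i=3: D_i=min(2*2^3,47)=16, bounds=[8,16]
  i=4: D_i=min(2*2^4,47)=32, bounds=[16,32]
  i=5: D_i=min(2*2^5,47)=47, bounds=[23,47]
  i=6: D_i=min(2*2^6,47)=47, bounds=[23,47]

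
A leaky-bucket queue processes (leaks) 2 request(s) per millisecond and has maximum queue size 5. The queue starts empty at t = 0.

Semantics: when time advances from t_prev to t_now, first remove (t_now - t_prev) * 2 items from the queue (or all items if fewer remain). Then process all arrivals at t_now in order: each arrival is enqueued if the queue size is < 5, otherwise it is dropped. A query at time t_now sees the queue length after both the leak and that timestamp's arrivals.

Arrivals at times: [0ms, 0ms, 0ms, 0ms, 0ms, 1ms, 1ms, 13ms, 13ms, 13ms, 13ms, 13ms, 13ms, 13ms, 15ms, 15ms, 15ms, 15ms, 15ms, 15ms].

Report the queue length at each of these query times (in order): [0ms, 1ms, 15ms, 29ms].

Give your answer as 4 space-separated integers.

Answer: 5 5 5 0

Derivation:
Queue lengths at query times:
  query t=0ms: backlog = 5
  query t=1ms: backlog = 5
  query t=15ms: backlog = 5
  query t=29ms: backlog = 0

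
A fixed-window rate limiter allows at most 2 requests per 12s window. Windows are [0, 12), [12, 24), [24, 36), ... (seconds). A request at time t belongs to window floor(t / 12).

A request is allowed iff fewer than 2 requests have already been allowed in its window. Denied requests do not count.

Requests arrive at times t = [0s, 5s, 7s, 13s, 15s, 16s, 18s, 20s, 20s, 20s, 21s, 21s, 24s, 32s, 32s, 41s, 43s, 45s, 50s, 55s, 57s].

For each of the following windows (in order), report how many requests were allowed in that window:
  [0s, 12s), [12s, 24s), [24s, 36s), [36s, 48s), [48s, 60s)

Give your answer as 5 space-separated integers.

Processing requests:
  req#1 t=0s (window 0): ALLOW
  req#2 t=5s (window 0): ALLOW
  req#3 t=7s (window 0): DENY
  req#4 t=13s (window 1): ALLOW
  req#5 t=15s (window 1): ALLOW
  req#6 t=16s (window 1): DENY
  req#7 t=18s (window 1): DENY
  req#8 t=20s (window 1): DENY
  req#9 t=20s (window 1): DENY
  req#10 t=20s (window 1): DENY
  req#11 t=21s (window 1): DENY
  req#12 t=21s (window 1): DENY
  req#13 t=24s (window 2): ALLOW
  req#14 t=32s (window 2): ALLOW
  req#15 t=32s (window 2): DENY
  req#16 t=41s (window 3): ALLOW
  req#17 t=43s (window 3): ALLOW
  req#18 t=45s (window 3): DENY
  req#19 t=50s (window 4): ALLOW
  req#20 t=55s (window 4): ALLOW
  req#21 t=57s (window 4): DENY

Allowed counts by window: 2 2 2 2 2

Answer: 2 2 2 2 2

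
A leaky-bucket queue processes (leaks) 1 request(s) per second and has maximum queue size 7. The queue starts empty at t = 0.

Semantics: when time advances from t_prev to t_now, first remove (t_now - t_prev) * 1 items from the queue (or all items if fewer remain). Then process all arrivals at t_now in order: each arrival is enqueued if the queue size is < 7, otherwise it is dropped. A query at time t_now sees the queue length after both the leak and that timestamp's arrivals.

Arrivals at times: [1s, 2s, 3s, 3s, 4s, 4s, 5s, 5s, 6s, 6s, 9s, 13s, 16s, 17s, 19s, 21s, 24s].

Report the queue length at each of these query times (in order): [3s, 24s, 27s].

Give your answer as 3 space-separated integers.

Queue lengths at query times:
  query t=3s: backlog = 2
  query t=24s: backlog = 1
  query t=27s: backlog = 0

Answer: 2 1 0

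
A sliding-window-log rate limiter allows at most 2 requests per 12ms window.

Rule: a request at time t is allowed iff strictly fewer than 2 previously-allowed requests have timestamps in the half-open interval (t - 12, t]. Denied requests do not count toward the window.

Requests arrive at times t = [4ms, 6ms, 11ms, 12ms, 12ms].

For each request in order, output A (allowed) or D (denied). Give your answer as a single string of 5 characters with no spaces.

Answer: AADDD

Derivation:
Tracking allowed requests in the window:
  req#1 t=4ms: ALLOW
  req#2 t=6ms: ALLOW
  req#3 t=11ms: DENY
  req#4 t=12ms: DENY
  req#5 t=12ms: DENY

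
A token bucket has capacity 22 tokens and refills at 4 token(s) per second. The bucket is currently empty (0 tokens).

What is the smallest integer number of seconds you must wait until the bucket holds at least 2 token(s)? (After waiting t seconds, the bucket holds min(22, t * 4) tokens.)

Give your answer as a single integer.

Need t * 4 >= 2, so t >= 2/4.
Smallest integer t = ceil(2/4) = 1.

Answer: 1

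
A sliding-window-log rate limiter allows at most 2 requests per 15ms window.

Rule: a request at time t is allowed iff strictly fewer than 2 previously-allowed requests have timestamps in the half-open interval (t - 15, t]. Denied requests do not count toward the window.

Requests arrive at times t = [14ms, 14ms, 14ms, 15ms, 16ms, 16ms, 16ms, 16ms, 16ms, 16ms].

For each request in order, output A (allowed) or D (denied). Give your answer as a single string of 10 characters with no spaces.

Tracking allowed requests in the window:
  req#1 t=14ms: ALLOW
  req#2 t=14ms: ALLOW
  req#3 t=14ms: DENY
  req#4 t=15ms: DENY
  req#5 t=16ms: DENY
  req#6 t=16ms: DENY
  req#7 t=16ms: DENY
  req#8 t=16ms: DENY
  req#9 t=16ms: DENY
  req#10 t=16ms: DENY

Answer: AADDDDDDDD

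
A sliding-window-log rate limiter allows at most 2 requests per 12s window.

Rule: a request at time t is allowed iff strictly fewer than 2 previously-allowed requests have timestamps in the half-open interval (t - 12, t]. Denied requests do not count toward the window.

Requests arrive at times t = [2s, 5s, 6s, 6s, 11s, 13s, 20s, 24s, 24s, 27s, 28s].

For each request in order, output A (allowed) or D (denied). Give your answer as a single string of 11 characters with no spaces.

Tracking allowed requests in the window:
  req#1 t=2s: ALLOW
  req#2 t=5s: ALLOW
  req#3 t=6s: DENY
  req#4 t=6s: DENY
  req#5 t=11s: DENY
  req#6 t=13s: DENY
  req#7 t=20s: ALLOW
  req#8 t=24s: ALLOW
  req#9 t=24s: DENY
  req#10 t=27s: DENY
  req#11 t=28s: DENY

Answer: AADDDDAADDD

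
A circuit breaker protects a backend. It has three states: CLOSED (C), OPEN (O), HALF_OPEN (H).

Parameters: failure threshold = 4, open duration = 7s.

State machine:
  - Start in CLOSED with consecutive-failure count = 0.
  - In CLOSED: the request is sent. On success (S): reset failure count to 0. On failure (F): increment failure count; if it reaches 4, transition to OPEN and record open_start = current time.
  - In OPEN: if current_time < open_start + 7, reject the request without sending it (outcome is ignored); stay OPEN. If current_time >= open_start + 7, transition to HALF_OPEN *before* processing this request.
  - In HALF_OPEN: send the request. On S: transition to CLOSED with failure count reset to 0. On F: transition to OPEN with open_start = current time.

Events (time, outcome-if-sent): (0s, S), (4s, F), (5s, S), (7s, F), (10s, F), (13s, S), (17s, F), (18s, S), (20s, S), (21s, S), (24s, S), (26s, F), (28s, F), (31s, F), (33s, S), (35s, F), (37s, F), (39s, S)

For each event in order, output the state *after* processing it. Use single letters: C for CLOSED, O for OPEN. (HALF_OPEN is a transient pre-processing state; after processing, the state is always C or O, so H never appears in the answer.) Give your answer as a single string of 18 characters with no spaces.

State after each event:
  event#1 t=0s outcome=S: state=CLOSED
  event#2 t=4s outcome=F: state=CLOSED
  event#3 t=5s outcome=S: state=CLOSED
  event#4 t=7s outcome=F: state=CLOSED
  event#5 t=10s outcome=F: state=CLOSED
  event#6 t=13s outcome=S: state=CLOSED
  event#7 t=17s outcome=F: state=CLOSED
  event#8 t=18s outcome=S: state=CLOSED
  event#9 t=20s outcome=S: state=CLOSED
  event#10 t=21s outcome=S: state=CLOSED
  event#11 t=24s outcome=S: state=CLOSED
  event#12 t=26s outcome=F: state=CLOSED
  event#13 t=28s outcome=F: state=CLOSED
  event#14 t=31s outcome=F: state=CLOSED
  event#15 t=33s outcome=S: state=CLOSED
  event#16 t=35s outcome=F: state=CLOSED
  event#17 t=37s outcome=F: state=CLOSED
  event#18 t=39s outcome=S: state=CLOSED

Answer: CCCCCCCCCCCCCCCCCC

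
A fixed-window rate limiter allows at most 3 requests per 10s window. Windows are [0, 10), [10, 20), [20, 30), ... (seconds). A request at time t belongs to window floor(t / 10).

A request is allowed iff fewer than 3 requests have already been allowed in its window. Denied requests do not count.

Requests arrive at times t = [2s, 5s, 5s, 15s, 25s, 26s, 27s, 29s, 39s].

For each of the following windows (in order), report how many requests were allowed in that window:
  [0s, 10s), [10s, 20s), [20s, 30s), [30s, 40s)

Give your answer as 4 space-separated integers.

Answer: 3 1 3 1

Derivation:
Processing requests:
  req#1 t=2s (window 0): ALLOW
  req#2 t=5s (window 0): ALLOW
  req#3 t=5s (window 0): ALLOW
  req#4 t=15s (window 1): ALLOW
  req#5 t=25s (window 2): ALLOW
  req#6 t=26s (window 2): ALLOW
  req#7 t=27s (window 2): ALLOW
  req#8 t=29s (window 2): DENY
  req#9 t=39s (window 3): ALLOW

Allowed counts by window: 3 1 3 1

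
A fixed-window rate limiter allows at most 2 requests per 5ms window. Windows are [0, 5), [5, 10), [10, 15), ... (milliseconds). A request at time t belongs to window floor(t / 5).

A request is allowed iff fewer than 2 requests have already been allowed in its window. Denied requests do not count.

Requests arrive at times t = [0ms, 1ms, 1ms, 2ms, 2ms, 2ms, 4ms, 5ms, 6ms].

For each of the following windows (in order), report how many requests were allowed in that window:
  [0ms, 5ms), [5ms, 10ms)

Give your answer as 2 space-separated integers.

Answer: 2 2

Derivation:
Processing requests:
  req#1 t=0ms (window 0): ALLOW
  req#2 t=1ms (window 0): ALLOW
  req#3 t=1ms (window 0): DENY
  req#4 t=2ms (window 0): DENY
  req#5 t=2ms (window 0): DENY
  req#6 t=2ms (window 0): DENY
  req#7 t=4ms (window 0): DENY
  req#8 t=5ms (window 1): ALLOW
  req#9 t=6ms (window 1): ALLOW

Allowed counts by window: 2 2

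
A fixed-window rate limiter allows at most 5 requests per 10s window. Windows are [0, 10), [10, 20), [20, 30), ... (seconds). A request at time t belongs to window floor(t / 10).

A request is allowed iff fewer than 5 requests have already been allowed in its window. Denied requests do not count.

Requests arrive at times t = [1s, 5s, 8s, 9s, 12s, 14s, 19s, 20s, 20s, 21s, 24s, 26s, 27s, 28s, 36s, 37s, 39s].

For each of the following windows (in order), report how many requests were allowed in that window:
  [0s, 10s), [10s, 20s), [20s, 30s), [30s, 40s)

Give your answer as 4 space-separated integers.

Answer: 4 3 5 3

Derivation:
Processing requests:
  req#1 t=1s (window 0): ALLOW
  req#2 t=5s (window 0): ALLOW
  req#3 t=8s (window 0): ALLOW
  req#4 t=9s (window 0): ALLOW
  req#5 t=12s (window 1): ALLOW
  req#6 t=14s (window 1): ALLOW
  req#7 t=19s (window 1): ALLOW
  req#8 t=20s (window 2): ALLOW
  req#9 t=20s (window 2): ALLOW
  req#10 t=21s (window 2): ALLOW
  req#11 t=24s (window 2): ALLOW
  req#12 t=26s (window 2): ALLOW
  req#13 t=27s (window 2): DENY
  req#14 t=28s (window 2): DENY
  req#15 t=36s (window 3): ALLOW
  req#16 t=37s (window 3): ALLOW
  req#17 t=39s (window 3): ALLOW

Allowed counts by window: 4 3 5 3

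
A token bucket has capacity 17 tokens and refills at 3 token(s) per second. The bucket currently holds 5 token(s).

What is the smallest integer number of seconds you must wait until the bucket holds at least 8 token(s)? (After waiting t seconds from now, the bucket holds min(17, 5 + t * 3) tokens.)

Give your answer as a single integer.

Need 5 + t * 3 >= 8, so t >= 3/3.
Smallest integer t = ceil(3/3) = 1.

Answer: 1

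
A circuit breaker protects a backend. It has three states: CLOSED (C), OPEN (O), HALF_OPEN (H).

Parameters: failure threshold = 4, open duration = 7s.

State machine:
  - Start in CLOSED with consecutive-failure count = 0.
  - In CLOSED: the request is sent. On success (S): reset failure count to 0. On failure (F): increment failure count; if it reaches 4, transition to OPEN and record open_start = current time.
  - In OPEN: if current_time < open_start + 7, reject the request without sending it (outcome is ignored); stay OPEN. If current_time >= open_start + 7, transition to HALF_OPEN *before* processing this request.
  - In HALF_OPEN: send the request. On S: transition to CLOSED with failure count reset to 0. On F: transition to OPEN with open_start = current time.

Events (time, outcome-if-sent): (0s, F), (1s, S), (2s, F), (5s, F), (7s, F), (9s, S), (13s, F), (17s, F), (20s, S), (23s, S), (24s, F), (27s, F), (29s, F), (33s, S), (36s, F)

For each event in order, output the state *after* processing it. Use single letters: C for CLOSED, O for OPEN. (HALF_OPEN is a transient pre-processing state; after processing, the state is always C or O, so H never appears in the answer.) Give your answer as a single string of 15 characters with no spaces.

Answer: CCCCCCCCCCCCCCC

Derivation:
State after each event:
  event#1 t=0s outcome=F: state=CLOSED
  event#2 t=1s outcome=S: state=CLOSED
  event#3 t=2s outcome=F: state=CLOSED
  event#4 t=5s outcome=F: state=CLOSED
  event#5 t=7s outcome=F: state=CLOSED
  event#6 t=9s outcome=S: state=CLOSED
  event#7 t=13s outcome=F: state=CLOSED
  event#8 t=17s outcome=F: state=CLOSED
  event#9 t=20s outcome=S: state=CLOSED
  event#10 t=23s outcome=S: state=CLOSED
  event#11 t=24s outcome=F: state=CLOSED
  event#12 t=27s outcome=F: state=CLOSED
  event#13 t=29s outcome=F: state=CLOSED
  event#14 t=33s outcome=S: state=CLOSED
  event#15 t=36s outcome=F: state=CLOSED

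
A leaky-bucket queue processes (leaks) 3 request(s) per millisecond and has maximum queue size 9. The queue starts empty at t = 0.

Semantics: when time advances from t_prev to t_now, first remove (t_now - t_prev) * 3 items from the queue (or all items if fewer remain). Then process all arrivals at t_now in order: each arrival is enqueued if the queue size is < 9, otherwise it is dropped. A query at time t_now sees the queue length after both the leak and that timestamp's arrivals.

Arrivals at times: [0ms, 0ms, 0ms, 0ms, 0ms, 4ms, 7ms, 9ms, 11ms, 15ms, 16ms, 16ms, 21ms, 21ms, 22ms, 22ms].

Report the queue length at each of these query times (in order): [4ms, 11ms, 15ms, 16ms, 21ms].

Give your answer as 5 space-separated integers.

Queue lengths at query times:
  query t=4ms: backlog = 1
  query t=11ms: backlog = 1
  query t=15ms: backlog = 1
  query t=16ms: backlog = 2
  query t=21ms: backlog = 2

Answer: 1 1 1 2 2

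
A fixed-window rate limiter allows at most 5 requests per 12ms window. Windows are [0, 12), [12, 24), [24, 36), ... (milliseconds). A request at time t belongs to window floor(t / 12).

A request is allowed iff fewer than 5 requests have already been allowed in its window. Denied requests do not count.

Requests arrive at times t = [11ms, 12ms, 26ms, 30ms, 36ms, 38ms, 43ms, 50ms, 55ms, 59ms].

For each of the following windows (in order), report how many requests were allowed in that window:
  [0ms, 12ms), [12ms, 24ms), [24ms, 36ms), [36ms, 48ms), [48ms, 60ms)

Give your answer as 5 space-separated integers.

Answer: 1 1 2 3 3

Derivation:
Processing requests:
  req#1 t=11ms (window 0): ALLOW
  req#2 t=12ms (window 1): ALLOW
  req#3 t=26ms (window 2): ALLOW
  req#4 t=30ms (window 2): ALLOW
  req#5 t=36ms (window 3): ALLOW
  req#6 t=38ms (window 3): ALLOW
  req#7 t=43ms (window 3): ALLOW
  req#8 t=50ms (window 4): ALLOW
  req#9 t=55ms (window 4): ALLOW
  req#10 t=59ms (window 4): ALLOW

Allowed counts by window: 1 1 2 3 3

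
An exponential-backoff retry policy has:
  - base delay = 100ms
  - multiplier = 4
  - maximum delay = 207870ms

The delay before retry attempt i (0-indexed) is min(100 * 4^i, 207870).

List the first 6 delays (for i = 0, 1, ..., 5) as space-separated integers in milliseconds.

Answer: 100 400 1600 6400 25600 102400

Derivation:
Computing each delay:
  i=0: min(100*4^0, 207870) = 100
  i=1: min(100*4^1, 207870) = 400
  i=2: min(100*4^2, 207870) = 1600
  i=3: min(100*4^3, 207870) = 6400
  i=4: min(100*4^4, 207870) = 25600
  i=5: min(100*4^5, 207870) = 102400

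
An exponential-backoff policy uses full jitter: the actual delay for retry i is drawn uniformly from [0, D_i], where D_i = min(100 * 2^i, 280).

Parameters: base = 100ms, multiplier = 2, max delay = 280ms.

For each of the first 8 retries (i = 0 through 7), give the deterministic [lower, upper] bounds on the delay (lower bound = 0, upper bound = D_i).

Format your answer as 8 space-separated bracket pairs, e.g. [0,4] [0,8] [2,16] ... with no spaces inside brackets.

Answer: [0,100] [0,200] [0,280] [0,280] [0,280] [0,280] [0,280] [0,280]

Derivation:
Computing bounds per retry:
  i=0: D_i=min(100*2^0,280)=100, bounds=[0,100]
  i=1: D_i=min(100*2^1,280)=200, bounds=[0,200]
  i=2: D_i=min(100*2^2,280)=280, bounds=[0,280]
  i=3: D_i=min(100*2^3,280)=280, bounds=[0,280]
  i=4: D_i=min(100*2^4,280)=280, bounds=[0,280]
  i=5: D_i=min(100*2^5,280)=280, bounds=[0,280]
  i=6: D_i=min(100*2^6,280)=280, bounds=[0,280]
  i=7: D_i=min(100*2^7,280)=280, bounds=[0,280]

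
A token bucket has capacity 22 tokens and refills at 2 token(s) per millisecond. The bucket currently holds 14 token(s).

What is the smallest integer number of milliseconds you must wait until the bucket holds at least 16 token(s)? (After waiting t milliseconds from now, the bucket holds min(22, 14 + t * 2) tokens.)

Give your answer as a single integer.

Need 14 + t * 2 >= 16, so t >= 2/2.
Smallest integer t = ceil(2/2) = 1.

Answer: 1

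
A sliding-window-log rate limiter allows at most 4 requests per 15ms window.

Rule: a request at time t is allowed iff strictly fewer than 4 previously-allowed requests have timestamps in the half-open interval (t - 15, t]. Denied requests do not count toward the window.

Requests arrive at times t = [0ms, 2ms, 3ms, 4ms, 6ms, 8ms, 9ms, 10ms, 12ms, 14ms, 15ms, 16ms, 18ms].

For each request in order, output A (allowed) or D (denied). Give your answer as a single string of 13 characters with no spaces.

Tracking allowed requests in the window:
  req#1 t=0ms: ALLOW
  req#2 t=2ms: ALLOW
  req#3 t=3ms: ALLOW
  req#4 t=4ms: ALLOW
  req#5 t=6ms: DENY
  req#6 t=8ms: DENY
  req#7 t=9ms: DENY
  req#8 t=10ms: DENY
  req#9 t=12ms: DENY
  req#10 t=14ms: DENY
  req#11 t=15ms: ALLOW
  req#12 t=16ms: DENY
  req#13 t=18ms: ALLOW

Answer: AAAADDDDDDADA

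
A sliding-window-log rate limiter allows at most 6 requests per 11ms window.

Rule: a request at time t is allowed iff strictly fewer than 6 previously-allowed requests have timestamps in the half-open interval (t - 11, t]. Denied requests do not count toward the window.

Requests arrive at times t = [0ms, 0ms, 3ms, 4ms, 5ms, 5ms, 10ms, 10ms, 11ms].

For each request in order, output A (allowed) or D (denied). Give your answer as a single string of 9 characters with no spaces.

Tracking allowed requests in the window:
  req#1 t=0ms: ALLOW
  req#2 t=0ms: ALLOW
  req#3 t=3ms: ALLOW
  req#4 t=4ms: ALLOW
  req#5 t=5ms: ALLOW
  req#6 t=5ms: ALLOW
  req#7 t=10ms: DENY
  req#8 t=10ms: DENY
  req#9 t=11ms: ALLOW

Answer: AAAAAADDA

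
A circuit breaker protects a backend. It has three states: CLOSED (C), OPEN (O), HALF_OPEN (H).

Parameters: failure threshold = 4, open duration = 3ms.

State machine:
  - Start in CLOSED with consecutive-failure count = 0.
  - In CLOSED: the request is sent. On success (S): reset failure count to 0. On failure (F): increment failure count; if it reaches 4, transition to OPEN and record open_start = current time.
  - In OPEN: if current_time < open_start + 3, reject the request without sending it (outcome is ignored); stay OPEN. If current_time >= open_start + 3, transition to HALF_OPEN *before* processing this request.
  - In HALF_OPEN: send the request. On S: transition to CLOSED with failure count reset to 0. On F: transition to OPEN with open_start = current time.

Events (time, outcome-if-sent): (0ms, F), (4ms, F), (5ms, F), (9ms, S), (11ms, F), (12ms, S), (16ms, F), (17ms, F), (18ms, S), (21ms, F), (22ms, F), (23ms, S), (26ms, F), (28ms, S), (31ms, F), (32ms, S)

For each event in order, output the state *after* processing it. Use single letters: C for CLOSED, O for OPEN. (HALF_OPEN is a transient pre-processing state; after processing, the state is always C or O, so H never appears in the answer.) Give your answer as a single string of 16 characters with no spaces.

State after each event:
  event#1 t=0ms outcome=F: state=CLOSED
  event#2 t=4ms outcome=F: state=CLOSED
  event#3 t=5ms outcome=F: state=CLOSED
  event#4 t=9ms outcome=S: state=CLOSED
  event#5 t=11ms outcome=F: state=CLOSED
  event#6 t=12ms outcome=S: state=CLOSED
  event#7 t=16ms outcome=F: state=CLOSED
  event#8 t=17ms outcome=F: state=CLOSED
  event#9 t=18ms outcome=S: state=CLOSED
  event#10 t=21ms outcome=F: state=CLOSED
  event#11 t=22ms outcome=F: state=CLOSED
  event#12 t=23ms outcome=S: state=CLOSED
  event#13 t=26ms outcome=F: state=CLOSED
  event#14 t=28ms outcome=S: state=CLOSED
  event#15 t=31ms outcome=F: state=CLOSED
  event#16 t=32ms outcome=S: state=CLOSED

Answer: CCCCCCCCCCCCCCCC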